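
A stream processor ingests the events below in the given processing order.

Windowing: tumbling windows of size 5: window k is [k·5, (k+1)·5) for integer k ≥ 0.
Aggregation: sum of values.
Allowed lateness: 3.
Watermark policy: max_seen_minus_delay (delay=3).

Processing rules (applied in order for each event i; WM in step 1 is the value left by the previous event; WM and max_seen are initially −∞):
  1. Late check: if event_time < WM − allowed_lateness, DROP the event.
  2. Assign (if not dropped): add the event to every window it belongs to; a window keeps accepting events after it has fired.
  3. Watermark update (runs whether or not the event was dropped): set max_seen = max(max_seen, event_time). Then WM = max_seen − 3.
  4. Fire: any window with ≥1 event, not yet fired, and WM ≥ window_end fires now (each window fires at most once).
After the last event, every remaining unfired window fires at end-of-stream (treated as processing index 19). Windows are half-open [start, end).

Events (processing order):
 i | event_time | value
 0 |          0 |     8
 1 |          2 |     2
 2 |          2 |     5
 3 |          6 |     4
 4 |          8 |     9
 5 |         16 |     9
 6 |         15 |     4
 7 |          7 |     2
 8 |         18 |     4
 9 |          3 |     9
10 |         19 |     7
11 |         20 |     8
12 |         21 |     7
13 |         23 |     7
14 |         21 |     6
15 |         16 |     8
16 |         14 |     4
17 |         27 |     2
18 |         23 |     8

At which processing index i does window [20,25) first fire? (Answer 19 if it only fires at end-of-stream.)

19

i=0 t=0 v=8: → [0,5); WM=-3
i=1 t=2 v=2: → [0,5); WM=-1
i=2 t=2 v=5: → [0,5); WM=-1
i=3 t=6 v=4: → [5,10); WM=3
i=4 t=8 v=9: → [5,10); WM=5; [0,5) fires=15
i=5 t=16 v=9: → [15,20); WM=13; [5,10) fires=13
i=6 t=15 v=4: → [15,20); WM=13
i=7 t=7 v=2: DROP (t<13-3); WM=13
i=8 t=18 v=4: → [15,20); WM=15
i=9 t=3 v=9: DROP (t<15-3); WM=15
i=10 t=19 v=7: → [15,20); WM=16
i=11 t=20 v=8: → [20,25); WM=17
i=12 t=21 v=7: → [20,25); WM=18
i=13 t=23 v=7: → [20,25); WM=20; [15,20) fires=24
i=14 t=21 v=6: → [20,25); WM=20
i=15 t=16 v=8: DROP (t<20-3); WM=20
i=16 t=14 v=4: DROP (t<20-3); WM=20
i=17 t=27 v=2: → [25,30); WM=24
i=18 t=23 v=8: → [20,25); WM=24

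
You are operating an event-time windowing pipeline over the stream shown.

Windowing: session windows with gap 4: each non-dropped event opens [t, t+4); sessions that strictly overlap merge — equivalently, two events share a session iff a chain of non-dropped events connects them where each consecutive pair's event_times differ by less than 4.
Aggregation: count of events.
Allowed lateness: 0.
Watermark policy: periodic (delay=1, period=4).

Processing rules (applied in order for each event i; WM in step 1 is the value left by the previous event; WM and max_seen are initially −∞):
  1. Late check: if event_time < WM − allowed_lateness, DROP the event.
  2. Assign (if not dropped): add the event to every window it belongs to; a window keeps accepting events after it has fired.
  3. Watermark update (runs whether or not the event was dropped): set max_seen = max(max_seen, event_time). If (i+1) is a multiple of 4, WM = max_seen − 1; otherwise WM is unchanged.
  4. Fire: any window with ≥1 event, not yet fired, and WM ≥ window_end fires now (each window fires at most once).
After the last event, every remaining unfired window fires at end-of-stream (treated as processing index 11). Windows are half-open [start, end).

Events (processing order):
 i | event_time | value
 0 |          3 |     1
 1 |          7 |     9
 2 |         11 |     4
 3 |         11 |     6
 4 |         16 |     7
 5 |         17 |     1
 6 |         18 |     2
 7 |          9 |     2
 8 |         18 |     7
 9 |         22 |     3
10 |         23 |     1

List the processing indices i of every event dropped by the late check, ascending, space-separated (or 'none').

7

i=0 t=3 v=1: → [3,7); WM=−∞
i=1 t=7 v=9: → [7,11); WM=−∞
i=2 t=11 v=4: → [11,15); WM=−∞
i=3 t=11 v=6: → [11,15); WM=10
i=4 t=16 v=7: → [16,20); WM=10
i=5 t=17 v=1: → [16,21); WM=10
i=6 t=18 v=2: → [16,22); WM=10
i=7 t=9 v=2: DROP (t<10-0); WM=17
i=8 t=18 v=7: → [16,22); WM=17
i=9 t=22 v=3: → [22,26); WM=17
i=10 t=23 v=1: → [22,27); WM=17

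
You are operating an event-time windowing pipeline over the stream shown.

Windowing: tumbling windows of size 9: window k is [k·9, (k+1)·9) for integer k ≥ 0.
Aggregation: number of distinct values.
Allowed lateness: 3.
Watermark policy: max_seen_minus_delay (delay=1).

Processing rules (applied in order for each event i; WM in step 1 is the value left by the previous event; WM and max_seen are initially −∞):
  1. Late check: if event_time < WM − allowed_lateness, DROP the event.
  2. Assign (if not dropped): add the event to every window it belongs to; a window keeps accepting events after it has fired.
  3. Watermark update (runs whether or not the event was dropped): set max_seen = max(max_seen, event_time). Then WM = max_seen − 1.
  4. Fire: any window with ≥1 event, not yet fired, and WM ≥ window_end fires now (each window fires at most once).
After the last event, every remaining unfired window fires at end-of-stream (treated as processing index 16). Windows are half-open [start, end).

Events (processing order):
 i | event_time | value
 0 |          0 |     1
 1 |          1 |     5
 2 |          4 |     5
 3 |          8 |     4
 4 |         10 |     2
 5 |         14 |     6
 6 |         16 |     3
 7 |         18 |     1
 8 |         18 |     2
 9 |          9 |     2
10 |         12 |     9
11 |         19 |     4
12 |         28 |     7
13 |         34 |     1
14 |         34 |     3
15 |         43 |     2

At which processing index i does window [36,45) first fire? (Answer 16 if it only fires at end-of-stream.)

i=0 t=0 v=1: → [0,9); WM=-1
i=1 t=1 v=5: → [0,9); WM=0
i=2 t=4 v=5: → [0,9); WM=3
i=3 t=8 v=4: → [0,9); WM=7
i=4 t=10 v=2: → [9,18); WM=9; [0,9) fires=3
i=5 t=14 v=6: → [9,18); WM=13
i=6 t=16 v=3: → [9,18); WM=15
i=7 t=18 v=1: → [18,27); WM=17
i=8 t=18 v=2: → [18,27); WM=17
i=9 t=9 v=2: DROP (t<17-3); WM=17
i=10 t=12 v=9: DROP (t<17-3); WM=17
i=11 t=19 v=4: → [18,27); WM=18; [9,18) fires=3
i=12 t=28 v=7: → [27,36); WM=27; [18,27) fires=3
i=13 t=34 v=1: → [27,36); WM=33
i=14 t=34 v=3: → [27,36); WM=33
i=15 t=43 v=2: → [36,45); WM=42; [27,36) fires=3

16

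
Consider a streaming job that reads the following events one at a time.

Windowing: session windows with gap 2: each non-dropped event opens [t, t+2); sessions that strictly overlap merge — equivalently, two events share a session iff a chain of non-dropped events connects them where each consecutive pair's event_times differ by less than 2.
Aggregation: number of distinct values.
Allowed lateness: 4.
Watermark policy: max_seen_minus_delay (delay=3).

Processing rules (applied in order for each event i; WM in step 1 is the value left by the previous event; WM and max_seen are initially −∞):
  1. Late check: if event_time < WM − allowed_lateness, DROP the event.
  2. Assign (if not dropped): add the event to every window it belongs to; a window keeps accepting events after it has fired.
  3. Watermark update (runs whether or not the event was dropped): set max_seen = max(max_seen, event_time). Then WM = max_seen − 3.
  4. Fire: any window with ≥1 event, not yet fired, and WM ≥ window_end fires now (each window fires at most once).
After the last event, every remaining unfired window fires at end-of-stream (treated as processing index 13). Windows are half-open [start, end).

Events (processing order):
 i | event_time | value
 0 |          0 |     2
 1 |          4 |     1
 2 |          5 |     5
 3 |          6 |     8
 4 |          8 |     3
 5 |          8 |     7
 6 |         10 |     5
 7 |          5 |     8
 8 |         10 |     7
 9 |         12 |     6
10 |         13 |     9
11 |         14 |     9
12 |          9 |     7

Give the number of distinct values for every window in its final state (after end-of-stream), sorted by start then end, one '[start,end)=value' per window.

i=0 t=0 v=2: → [0,2); WM=-3
i=1 t=4 v=1: → [4,6); WM=1
i=2 t=5 v=5: → [4,7); WM=2
i=3 t=6 v=8: → [4,8); WM=3
i=4 t=8 v=3: → [8,10); WM=5
i=5 t=8 v=7: → [8,10); WM=5
i=6 t=10 v=5: → [10,12); WM=7
i=7 t=5 v=8: → [4,8); WM=7
i=8 t=10 v=7: → [10,12); WM=7
i=9 t=12 v=6: → [12,14); WM=9
i=10 t=13 v=9: → [12,15); WM=10
i=11 t=14 v=9: → [12,16); WM=11
i=12 t=9 v=7: → [8,12); WM=11

[0,2)=1 [4,8)=3 [8,12)=3 [12,16)=2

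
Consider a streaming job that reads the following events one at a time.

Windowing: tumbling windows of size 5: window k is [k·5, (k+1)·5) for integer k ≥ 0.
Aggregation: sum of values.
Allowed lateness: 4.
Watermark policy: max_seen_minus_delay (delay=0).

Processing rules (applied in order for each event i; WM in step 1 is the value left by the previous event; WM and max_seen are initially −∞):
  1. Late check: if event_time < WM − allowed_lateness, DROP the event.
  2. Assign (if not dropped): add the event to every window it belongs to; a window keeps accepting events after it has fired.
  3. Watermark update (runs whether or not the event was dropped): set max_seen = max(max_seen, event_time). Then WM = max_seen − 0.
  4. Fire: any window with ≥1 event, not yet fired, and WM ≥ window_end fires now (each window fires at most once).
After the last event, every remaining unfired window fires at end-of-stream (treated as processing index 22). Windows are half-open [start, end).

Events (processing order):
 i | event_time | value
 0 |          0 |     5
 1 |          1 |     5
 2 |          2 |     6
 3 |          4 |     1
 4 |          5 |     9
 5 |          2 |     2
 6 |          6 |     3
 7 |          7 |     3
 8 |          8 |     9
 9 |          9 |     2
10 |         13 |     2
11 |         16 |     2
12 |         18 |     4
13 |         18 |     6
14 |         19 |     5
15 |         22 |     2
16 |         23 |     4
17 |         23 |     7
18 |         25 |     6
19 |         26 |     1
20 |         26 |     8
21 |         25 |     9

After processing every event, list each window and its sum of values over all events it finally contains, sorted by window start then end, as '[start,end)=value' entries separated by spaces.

[0,5)=19 [5,10)=26 [10,15)=2 [15,20)=17 [20,25)=13 [25,30)=24

i=0 t=0 v=5: → [0,5); WM=0
i=1 t=1 v=5: → [0,5); WM=1
i=2 t=2 v=6: → [0,5); WM=2
i=3 t=4 v=1: → [0,5); WM=4
i=4 t=5 v=9: → [5,10); WM=5; [0,5) fires=17
i=5 t=2 v=2: → [0,5); WM=5
i=6 t=6 v=3: → [5,10); WM=6
i=7 t=7 v=3: → [5,10); WM=7
i=8 t=8 v=9: → [5,10); WM=8
i=9 t=9 v=2: → [5,10); WM=9
i=10 t=13 v=2: → [10,15); WM=13; [5,10) fires=26
i=11 t=16 v=2: → [15,20); WM=16; [10,15) fires=2
i=12 t=18 v=4: → [15,20); WM=18
i=13 t=18 v=6: → [15,20); WM=18
i=14 t=19 v=5: → [15,20); WM=19
i=15 t=22 v=2: → [20,25); WM=22; [15,20) fires=17
i=16 t=23 v=4: → [20,25); WM=23
i=17 t=23 v=7: → [20,25); WM=23
i=18 t=25 v=6: → [25,30); WM=25; [20,25) fires=13
i=19 t=26 v=1: → [25,30); WM=26
i=20 t=26 v=8: → [25,30); WM=26
i=21 t=25 v=9: → [25,30); WM=26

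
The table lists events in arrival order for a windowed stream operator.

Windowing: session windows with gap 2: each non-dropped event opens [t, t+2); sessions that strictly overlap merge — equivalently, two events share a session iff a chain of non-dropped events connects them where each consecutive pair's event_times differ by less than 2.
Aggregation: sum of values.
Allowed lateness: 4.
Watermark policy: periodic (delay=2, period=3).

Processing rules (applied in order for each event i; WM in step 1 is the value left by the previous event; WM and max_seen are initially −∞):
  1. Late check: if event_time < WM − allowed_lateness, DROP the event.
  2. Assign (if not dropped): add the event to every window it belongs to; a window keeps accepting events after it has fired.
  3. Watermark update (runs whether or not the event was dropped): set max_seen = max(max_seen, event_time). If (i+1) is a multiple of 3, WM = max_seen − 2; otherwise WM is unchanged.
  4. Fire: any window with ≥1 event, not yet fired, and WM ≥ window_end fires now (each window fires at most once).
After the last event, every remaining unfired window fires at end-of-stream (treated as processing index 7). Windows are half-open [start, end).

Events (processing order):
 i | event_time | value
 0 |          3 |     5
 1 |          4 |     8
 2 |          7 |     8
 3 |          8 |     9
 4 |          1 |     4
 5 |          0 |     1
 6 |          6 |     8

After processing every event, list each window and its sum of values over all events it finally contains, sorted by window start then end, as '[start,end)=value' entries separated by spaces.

i=0 t=3 v=5: → [3,5); WM=−∞
i=1 t=4 v=8: → [3,6); WM=−∞
i=2 t=7 v=8: → [7,9); WM=5
i=3 t=8 v=9: → [7,10); WM=5
i=4 t=1 v=4: → [1,3); WM=5
i=5 t=0 v=1: DROP (t<5-4); WM=6
i=6 t=6 v=8: → [6,10); WM=6

[1,3)=4 [3,6)=13 [6,10)=25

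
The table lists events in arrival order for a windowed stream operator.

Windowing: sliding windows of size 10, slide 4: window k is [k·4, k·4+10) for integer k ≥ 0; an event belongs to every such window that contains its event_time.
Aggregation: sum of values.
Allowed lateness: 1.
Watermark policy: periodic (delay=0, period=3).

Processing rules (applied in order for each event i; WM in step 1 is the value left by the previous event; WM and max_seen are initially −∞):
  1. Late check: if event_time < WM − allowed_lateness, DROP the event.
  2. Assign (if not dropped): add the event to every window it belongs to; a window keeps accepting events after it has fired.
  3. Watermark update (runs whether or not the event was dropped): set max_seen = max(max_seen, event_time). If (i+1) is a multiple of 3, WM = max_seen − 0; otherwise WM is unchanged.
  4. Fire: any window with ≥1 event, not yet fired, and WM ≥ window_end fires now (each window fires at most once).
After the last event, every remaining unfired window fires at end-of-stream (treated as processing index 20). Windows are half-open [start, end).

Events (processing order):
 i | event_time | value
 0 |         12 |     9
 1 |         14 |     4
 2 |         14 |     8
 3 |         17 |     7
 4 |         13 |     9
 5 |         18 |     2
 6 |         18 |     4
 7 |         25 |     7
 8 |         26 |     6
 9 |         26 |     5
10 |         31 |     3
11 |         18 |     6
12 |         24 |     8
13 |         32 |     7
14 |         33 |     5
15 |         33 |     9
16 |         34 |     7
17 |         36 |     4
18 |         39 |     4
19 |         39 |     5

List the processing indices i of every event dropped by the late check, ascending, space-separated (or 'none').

i=0 t=12 v=9: → [12,22),[8,18),[4,14); WM=−∞
i=1 t=14 v=4: → [12,22),[8,18); WM=−∞
i=2 t=14 v=8: → [12,22),[8,18); WM=14; [4,14) fires=9
i=3 t=17 v=7: → [16,26),[12,22),[8,18); WM=14
i=4 t=13 v=9: → [12,22),[8,18),[4,14); WM=14
i=5 t=18 v=2: → [16,26),[12,22); WM=18; [8,18) fires=37
i=6 t=18 v=4: → [16,26),[12,22); WM=18
i=7 t=25 v=7: → [24,34),[20,30),[16,26); WM=18
i=8 t=26 v=6: → [24,34),[20,30); WM=26; [12,22) fires=43 [16,26) fires=20
i=9 t=26 v=5: → [24,34),[20,30); WM=26
i=10 t=31 v=3: → [28,38),[24,34); WM=26
i=11 t=18 v=6: DROP (t<26-1); WM=31; [20,30) fires=18
i=12 t=24 v=8: DROP (t<31-1); WM=31
i=13 t=32 v=7: → [32,42),[28,38),[24,34); WM=31
i=14 t=33 v=5: → [32,42),[28,38),[24,34); WM=33
i=15 t=33 v=9: → [32,42),[28,38),[24,34); WM=33
i=16 t=34 v=7: → [32,42),[28,38); WM=33
i=17 t=36 v=4: → [36,46),[32,42),[28,38); WM=36; [24,34) fires=42
i=18 t=39 v=4: → [36,46),[32,42); WM=36
i=19 t=39 v=5: → [36,46),[32,42); WM=36

11 12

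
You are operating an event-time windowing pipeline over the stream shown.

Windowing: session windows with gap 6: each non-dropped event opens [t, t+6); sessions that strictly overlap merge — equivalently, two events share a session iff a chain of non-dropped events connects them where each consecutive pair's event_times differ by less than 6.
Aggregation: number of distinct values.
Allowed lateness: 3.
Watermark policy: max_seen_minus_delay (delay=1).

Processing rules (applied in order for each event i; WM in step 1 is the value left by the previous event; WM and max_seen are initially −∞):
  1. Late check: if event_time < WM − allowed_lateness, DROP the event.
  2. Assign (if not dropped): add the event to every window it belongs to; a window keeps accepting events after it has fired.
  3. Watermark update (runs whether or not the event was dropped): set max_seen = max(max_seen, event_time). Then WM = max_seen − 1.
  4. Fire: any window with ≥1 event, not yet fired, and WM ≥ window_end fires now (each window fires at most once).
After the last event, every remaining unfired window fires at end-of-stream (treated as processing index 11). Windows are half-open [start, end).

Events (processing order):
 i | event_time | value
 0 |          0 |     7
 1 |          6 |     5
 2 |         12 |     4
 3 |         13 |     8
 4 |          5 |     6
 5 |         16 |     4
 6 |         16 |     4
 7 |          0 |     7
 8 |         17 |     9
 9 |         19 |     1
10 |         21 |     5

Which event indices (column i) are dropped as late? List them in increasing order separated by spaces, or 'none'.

4 7

i=0 t=0 v=7: → [0,6); WM=-1
i=1 t=6 v=5: → [6,12); WM=5
i=2 t=12 v=4: → [12,18); WM=11
i=3 t=13 v=8: → [12,19); WM=12
i=4 t=5 v=6: DROP (t<12-3); WM=12
i=5 t=16 v=4: → [12,22); WM=15
i=6 t=16 v=4: → [12,22); WM=15
i=7 t=0 v=7: DROP (t<15-3); WM=15
i=8 t=17 v=9: → [12,23); WM=16
i=9 t=19 v=1: → [12,25); WM=18
i=10 t=21 v=5: → [12,27); WM=20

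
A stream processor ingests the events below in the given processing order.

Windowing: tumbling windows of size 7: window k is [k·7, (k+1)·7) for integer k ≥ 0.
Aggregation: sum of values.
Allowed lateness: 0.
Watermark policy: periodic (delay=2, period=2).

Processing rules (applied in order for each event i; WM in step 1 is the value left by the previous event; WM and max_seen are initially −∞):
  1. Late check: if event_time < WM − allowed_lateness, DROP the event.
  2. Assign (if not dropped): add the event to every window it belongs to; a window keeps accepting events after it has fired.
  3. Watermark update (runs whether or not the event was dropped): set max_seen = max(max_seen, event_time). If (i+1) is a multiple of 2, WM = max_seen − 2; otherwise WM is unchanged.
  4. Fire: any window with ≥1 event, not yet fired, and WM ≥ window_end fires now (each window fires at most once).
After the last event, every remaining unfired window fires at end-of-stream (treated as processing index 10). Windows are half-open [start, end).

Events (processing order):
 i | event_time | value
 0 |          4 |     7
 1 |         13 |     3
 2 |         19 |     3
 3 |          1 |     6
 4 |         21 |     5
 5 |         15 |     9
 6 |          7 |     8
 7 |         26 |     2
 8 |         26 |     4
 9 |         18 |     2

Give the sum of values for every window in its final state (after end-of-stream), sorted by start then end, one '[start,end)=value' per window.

[0,7)=7 [7,14)=3 [14,21)=3 [21,28)=11

i=0 t=4 v=7: → [0,7); WM=−∞
i=1 t=13 v=3: → [7,14); WM=11; [0,7) fires=7
i=2 t=19 v=3: → [14,21); WM=11
i=3 t=1 v=6: DROP (t<11-0); WM=17; [7,14) fires=3
i=4 t=21 v=5: → [21,28); WM=17
i=5 t=15 v=9: DROP (t<17-0); WM=19
i=6 t=7 v=8: DROP (t<19-0); WM=19
i=7 t=26 v=2: → [21,28); WM=24; [14,21) fires=3
i=8 t=26 v=4: → [21,28); WM=24
i=9 t=18 v=2: DROP (t<24-0); WM=24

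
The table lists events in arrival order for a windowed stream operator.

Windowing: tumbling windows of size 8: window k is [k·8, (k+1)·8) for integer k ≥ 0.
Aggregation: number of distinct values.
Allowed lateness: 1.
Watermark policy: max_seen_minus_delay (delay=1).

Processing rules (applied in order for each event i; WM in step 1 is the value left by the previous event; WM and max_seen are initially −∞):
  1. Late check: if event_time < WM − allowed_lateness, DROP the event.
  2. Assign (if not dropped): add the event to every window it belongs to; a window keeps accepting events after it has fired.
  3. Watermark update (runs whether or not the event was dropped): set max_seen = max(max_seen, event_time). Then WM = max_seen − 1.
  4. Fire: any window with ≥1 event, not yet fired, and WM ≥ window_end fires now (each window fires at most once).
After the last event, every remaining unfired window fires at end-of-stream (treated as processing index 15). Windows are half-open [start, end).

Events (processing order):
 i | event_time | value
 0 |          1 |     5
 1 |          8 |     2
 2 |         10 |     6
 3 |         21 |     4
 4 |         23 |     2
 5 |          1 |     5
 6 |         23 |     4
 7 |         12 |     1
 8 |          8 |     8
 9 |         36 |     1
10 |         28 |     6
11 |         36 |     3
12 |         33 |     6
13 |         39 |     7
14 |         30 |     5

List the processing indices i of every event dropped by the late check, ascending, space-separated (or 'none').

i=0 t=1 v=5: → [0,8); WM=0
i=1 t=8 v=2: → [8,16); WM=7
i=2 t=10 v=6: → [8,16); WM=9; [0,8) fires=1
i=3 t=21 v=4: → [16,24); WM=20; [8,16) fires=2
i=4 t=23 v=2: → [16,24); WM=22
i=5 t=1 v=5: DROP (t<22-1); WM=22
i=6 t=23 v=4: → [16,24); WM=22
i=7 t=12 v=1: DROP (t<22-1); WM=22
i=8 t=8 v=8: DROP (t<22-1); WM=22
i=9 t=36 v=1: → [32,40); WM=35; [16,24) fires=2
i=10 t=28 v=6: DROP (t<35-1); WM=35
i=11 t=36 v=3: → [32,40); WM=35
i=12 t=33 v=6: DROP (t<35-1); WM=35
i=13 t=39 v=7: → [32,40); WM=38
i=14 t=30 v=5: DROP (t<38-1); WM=38

5 7 8 10 12 14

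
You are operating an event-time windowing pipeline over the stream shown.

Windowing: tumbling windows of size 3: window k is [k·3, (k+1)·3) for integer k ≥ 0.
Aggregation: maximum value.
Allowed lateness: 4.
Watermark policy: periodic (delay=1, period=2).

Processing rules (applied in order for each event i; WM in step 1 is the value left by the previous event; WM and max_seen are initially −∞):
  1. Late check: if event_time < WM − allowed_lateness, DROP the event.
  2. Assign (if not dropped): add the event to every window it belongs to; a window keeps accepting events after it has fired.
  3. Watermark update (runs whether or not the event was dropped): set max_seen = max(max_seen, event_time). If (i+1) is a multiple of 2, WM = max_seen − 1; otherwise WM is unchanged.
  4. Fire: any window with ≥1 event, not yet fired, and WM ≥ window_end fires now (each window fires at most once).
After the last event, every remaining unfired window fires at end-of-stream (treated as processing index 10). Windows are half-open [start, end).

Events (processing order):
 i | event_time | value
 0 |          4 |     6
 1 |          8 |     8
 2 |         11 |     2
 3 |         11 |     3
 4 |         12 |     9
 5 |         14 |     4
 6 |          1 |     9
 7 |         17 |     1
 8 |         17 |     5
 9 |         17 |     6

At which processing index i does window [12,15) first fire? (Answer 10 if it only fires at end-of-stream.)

i=0 t=4 v=6: → [3,6); WM=−∞
i=1 t=8 v=8: → [6,9); WM=7; [3,6) fires=6
i=2 t=11 v=2: → [9,12); WM=7
i=3 t=11 v=3: → [9,12); WM=10; [6,9) fires=8
i=4 t=12 v=9: → [12,15); WM=10
i=5 t=14 v=4: → [12,15); WM=13; [9,12) fires=3
i=6 t=1 v=9: DROP (t<13-4); WM=13
i=7 t=17 v=1: → [15,18); WM=16; [12,15) fires=9
i=8 t=17 v=5: → [15,18); WM=16
i=9 t=17 v=6: → [15,18); WM=16

7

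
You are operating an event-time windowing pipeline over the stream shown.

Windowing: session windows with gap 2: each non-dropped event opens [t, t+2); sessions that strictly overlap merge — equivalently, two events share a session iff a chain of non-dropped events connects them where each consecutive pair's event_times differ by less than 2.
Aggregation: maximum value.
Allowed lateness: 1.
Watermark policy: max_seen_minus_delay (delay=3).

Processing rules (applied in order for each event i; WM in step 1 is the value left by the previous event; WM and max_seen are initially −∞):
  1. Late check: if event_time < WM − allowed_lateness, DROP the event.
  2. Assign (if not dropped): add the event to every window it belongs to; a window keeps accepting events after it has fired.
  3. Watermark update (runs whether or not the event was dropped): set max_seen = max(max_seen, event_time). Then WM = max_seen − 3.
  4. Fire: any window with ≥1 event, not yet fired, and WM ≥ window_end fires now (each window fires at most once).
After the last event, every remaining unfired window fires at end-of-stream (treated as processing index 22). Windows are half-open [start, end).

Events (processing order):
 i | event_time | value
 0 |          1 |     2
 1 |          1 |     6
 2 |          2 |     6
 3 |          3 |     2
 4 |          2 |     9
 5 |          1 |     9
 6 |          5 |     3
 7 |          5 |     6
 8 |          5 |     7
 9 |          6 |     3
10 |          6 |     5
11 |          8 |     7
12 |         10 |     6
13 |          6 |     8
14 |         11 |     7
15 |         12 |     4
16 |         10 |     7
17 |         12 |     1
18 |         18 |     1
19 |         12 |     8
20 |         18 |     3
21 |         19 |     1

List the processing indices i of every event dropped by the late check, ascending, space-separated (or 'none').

19

i=0 t=1 v=2: → [1,3); WM=-2
i=1 t=1 v=6: → [1,3); WM=-2
i=2 t=2 v=6: → [1,4); WM=-1
i=3 t=3 v=2: → [1,5); WM=0
i=4 t=2 v=9: → [1,5); WM=0
i=5 t=1 v=9: → [1,5); WM=0
i=6 t=5 v=3: → [5,7); WM=2
i=7 t=5 v=6: → [5,7); WM=2
i=8 t=5 v=7: → [5,7); WM=2
i=9 t=6 v=3: → [5,8); WM=3
i=10 t=6 v=5: → [5,8); WM=3
i=11 t=8 v=7: → [8,10); WM=5
i=12 t=10 v=6: → [10,12); WM=7
i=13 t=6 v=8: → [5,8); WM=7
i=14 t=11 v=7: → [10,13); WM=8
i=15 t=12 v=4: → [10,14); WM=9
i=16 t=10 v=7: → [10,14); WM=9
i=17 t=12 v=1: → [10,14); WM=9
i=18 t=18 v=1: → [18,20); WM=15
i=19 t=12 v=8: DROP (t<15-1); WM=15
i=20 t=18 v=3: → [18,20); WM=15
i=21 t=19 v=1: → [18,21); WM=16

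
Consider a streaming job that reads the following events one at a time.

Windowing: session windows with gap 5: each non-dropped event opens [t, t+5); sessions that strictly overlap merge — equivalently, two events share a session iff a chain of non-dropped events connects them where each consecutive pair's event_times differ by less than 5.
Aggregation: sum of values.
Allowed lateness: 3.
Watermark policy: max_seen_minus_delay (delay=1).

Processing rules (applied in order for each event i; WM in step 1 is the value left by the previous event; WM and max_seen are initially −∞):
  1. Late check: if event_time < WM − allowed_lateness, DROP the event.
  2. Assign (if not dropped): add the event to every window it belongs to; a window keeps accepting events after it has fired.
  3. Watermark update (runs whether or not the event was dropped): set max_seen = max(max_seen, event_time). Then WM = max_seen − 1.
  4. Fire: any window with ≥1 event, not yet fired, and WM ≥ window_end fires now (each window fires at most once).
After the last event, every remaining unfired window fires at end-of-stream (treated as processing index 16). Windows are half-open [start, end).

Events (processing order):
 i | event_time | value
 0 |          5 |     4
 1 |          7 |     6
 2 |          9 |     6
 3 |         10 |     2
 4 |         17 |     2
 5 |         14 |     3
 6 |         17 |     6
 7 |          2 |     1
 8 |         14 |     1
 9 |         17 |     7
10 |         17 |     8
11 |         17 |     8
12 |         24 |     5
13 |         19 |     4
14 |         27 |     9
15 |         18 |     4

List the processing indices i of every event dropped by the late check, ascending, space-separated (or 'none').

i=0 t=5 v=4: → [5,10); WM=4
i=1 t=7 v=6: → [5,12); WM=6
i=2 t=9 v=6: → [5,14); WM=8
i=3 t=10 v=2: → [5,15); WM=9
i=4 t=17 v=2: → [17,22); WM=16
i=5 t=14 v=3: → [5,22); WM=16
i=6 t=17 v=6: → [5,22); WM=16
i=7 t=2 v=1: DROP (t<16-3); WM=16
i=8 t=14 v=1: → [5,22); WM=16
i=9 t=17 v=7: → [5,22); WM=16
i=10 t=17 v=8: → [5,22); WM=16
i=11 t=17 v=8: → [5,22); WM=16
i=12 t=24 v=5: → [24,29); WM=23
i=13 t=19 v=4: DROP (t<23-3); WM=23
i=14 t=27 v=9: → [24,32); WM=26
i=15 t=18 v=4: DROP (t<26-3); WM=26

7 13 15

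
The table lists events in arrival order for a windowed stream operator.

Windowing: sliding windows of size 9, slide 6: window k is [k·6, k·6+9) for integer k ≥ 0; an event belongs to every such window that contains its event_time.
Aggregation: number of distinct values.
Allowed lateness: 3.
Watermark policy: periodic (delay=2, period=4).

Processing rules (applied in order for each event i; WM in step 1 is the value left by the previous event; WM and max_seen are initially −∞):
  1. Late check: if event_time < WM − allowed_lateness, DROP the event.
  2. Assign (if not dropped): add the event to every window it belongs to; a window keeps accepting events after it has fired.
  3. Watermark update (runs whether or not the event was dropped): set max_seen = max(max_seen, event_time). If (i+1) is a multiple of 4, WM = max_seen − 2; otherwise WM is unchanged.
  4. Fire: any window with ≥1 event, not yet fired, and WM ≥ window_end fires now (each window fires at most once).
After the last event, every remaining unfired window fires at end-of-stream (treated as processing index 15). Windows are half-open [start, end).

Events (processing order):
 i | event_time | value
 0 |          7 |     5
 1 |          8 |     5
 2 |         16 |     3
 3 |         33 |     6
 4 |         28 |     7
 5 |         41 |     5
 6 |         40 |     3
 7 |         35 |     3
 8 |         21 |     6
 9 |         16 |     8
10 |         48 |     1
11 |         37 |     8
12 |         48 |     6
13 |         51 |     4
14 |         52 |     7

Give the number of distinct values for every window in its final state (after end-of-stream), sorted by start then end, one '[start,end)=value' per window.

[0,9)=1 [6,15)=1 [12,21)=1 [24,33)=1 [30,39)=3 [36,45)=3 [42,51)=2 [48,57)=4

i=0 t=7 v=5: → [6,15),[0,9); WM=−∞
i=1 t=8 v=5: → [6,15),[0,9); WM=−∞
i=2 t=16 v=3: → [12,21); WM=−∞
i=3 t=33 v=6: → [30,39); WM=31; [0,9) fires=1 [6,15) fires=1 [12,21) fires=1
i=4 t=28 v=7: → [24,33); WM=31
i=5 t=41 v=5: → [36,45); WM=31
i=6 t=40 v=3: → [36,45); WM=31
i=7 t=35 v=3: → [30,39); WM=39; [24,33) fires=1 [30,39) fires=2
i=8 t=21 v=6: DROP (t<39-3); WM=39
i=9 t=16 v=8: DROP (t<39-3); WM=39
i=10 t=48 v=1: → [48,57),[42,51); WM=39
i=11 t=37 v=8: → [36,45),[30,39); WM=46; [36,45) fires=3
i=12 t=48 v=6: → [48,57),[42,51); WM=46
i=13 t=51 v=4: → [48,57); WM=46
i=14 t=52 v=7: → [48,57); WM=46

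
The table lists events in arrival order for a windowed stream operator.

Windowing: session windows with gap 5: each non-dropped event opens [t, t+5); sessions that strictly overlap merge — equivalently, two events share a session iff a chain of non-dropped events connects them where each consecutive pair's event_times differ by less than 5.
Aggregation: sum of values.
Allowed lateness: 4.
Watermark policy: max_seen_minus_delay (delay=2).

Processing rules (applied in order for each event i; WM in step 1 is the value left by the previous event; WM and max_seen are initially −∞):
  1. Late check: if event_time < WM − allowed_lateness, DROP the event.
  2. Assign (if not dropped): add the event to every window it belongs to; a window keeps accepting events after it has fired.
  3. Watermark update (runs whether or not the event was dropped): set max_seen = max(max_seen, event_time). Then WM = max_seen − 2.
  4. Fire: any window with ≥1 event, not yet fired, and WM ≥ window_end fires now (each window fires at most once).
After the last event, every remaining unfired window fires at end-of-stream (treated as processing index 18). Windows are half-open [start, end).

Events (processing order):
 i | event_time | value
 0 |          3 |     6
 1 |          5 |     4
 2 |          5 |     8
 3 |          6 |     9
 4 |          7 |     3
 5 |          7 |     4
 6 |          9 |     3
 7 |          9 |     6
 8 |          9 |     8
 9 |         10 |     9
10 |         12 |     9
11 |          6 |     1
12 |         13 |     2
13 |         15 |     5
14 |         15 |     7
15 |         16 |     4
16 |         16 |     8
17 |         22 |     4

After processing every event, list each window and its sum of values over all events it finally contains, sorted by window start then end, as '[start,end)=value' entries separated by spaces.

i=0 t=3 v=6: → [3,8); WM=1
i=1 t=5 v=4: → [3,10); WM=3
i=2 t=5 v=8: → [3,10); WM=3
i=3 t=6 v=9: → [3,11); WM=4
i=4 t=7 v=3: → [3,12); WM=5
i=5 t=7 v=4: → [3,12); WM=5
i=6 t=9 v=3: → [3,14); WM=7
i=7 t=9 v=6: → [3,14); WM=7
i=8 t=9 v=8: → [3,14); WM=7
i=9 t=10 v=9: → [3,15); WM=8
i=10 t=12 v=9: → [3,17); WM=10
i=11 t=6 v=1: → [3,17); WM=10
i=12 t=13 v=2: → [3,18); WM=11
i=13 t=15 v=5: → [3,20); WM=13
i=14 t=15 v=7: → [3,20); WM=13
i=15 t=16 v=4: → [3,21); WM=14
i=16 t=16 v=8: → [3,21); WM=14
i=17 t=22 v=4: → [22,27); WM=20

[3,21)=96 [22,27)=4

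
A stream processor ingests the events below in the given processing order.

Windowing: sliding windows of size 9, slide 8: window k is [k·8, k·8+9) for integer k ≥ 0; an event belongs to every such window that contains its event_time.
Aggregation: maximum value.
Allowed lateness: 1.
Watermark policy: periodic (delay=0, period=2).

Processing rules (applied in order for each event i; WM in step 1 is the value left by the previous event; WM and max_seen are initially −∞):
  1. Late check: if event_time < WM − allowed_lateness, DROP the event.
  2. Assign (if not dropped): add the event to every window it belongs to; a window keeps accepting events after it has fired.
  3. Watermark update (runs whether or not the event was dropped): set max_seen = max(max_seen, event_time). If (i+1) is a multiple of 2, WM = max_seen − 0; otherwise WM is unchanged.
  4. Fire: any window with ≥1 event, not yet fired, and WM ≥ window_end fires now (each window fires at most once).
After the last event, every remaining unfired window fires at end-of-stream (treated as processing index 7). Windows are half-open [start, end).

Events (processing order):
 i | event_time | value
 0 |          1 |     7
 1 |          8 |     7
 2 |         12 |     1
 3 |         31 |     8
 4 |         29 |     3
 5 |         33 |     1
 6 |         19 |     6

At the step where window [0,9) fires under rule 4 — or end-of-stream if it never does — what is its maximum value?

7

i=0 t=1 v=7: → [0,9); WM=−∞
i=1 t=8 v=7: → [8,17),[0,9); WM=8
i=2 t=12 v=1: → [8,17); WM=8
i=3 t=31 v=8: → [24,33); WM=31; [0,9) fires=7 [8,17) fires=7
i=4 t=29 v=3: DROP (t<31-1); WM=31
i=5 t=33 v=1: → [32,41); WM=33; [24,33) fires=8
i=6 t=19 v=6: DROP (t<33-1); WM=33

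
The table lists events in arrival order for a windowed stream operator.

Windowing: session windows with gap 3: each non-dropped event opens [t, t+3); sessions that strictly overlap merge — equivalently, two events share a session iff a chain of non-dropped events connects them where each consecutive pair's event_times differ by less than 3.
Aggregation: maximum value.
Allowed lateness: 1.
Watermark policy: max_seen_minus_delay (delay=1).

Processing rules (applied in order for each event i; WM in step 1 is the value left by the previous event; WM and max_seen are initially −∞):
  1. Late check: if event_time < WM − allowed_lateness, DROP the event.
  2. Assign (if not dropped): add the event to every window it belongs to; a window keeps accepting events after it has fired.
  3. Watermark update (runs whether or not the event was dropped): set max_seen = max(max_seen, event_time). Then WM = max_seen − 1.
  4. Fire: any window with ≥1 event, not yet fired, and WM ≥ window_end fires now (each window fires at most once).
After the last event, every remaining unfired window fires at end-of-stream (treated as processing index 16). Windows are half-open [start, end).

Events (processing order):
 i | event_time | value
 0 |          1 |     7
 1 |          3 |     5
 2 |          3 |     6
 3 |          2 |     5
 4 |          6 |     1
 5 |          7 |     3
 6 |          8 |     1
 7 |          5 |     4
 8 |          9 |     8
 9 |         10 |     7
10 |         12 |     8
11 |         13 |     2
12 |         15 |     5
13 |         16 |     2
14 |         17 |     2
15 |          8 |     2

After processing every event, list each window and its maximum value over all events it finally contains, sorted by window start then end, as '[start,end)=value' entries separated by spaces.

[1,6)=7 [6,20)=8

i=0 t=1 v=7: → [1,4); WM=0
i=1 t=3 v=5: → [1,6); WM=2
i=2 t=3 v=6: → [1,6); WM=2
i=3 t=2 v=5: → [1,6); WM=2
i=4 t=6 v=1: → [6,9); WM=5
i=5 t=7 v=3: → [6,10); WM=6
i=6 t=8 v=1: → [6,11); WM=7
i=7 t=5 v=4: DROP (t<7-1); WM=7
i=8 t=9 v=8: → [6,12); WM=8
i=9 t=10 v=7: → [6,13); WM=9
i=10 t=12 v=8: → [6,15); WM=11
i=11 t=13 v=2: → [6,16); WM=12
i=12 t=15 v=5: → [6,18); WM=14
i=13 t=16 v=2: → [6,19); WM=15
i=14 t=17 v=2: → [6,20); WM=16
i=15 t=8 v=2: DROP (t<16-1); WM=16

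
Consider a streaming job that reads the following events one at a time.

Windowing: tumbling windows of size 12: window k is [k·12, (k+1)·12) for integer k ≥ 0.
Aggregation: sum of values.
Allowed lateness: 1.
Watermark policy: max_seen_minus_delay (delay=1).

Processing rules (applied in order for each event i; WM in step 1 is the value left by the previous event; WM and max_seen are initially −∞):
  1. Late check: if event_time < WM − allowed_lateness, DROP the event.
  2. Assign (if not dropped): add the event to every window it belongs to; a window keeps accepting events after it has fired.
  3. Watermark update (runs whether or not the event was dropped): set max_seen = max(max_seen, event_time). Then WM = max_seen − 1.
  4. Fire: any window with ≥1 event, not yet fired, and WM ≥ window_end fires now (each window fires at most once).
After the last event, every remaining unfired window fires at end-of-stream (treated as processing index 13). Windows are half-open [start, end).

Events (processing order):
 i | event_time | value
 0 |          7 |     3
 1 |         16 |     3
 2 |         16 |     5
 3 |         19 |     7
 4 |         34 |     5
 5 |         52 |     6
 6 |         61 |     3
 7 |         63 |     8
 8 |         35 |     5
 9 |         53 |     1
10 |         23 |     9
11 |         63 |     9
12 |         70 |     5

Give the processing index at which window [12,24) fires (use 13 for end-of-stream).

i=0 t=7 v=3: → [0,12); WM=6
i=1 t=16 v=3: → [12,24); WM=15; [0,12) fires=3
i=2 t=16 v=5: → [12,24); WM=15
i=3 t=19 v=7: → [12,24); WM=18
i=4 t=34 v=5: → [24,36); WM=33; [12,24) fires=15
i=5 t=52 v=6: → [48,60); WM=51; [24,36) fires=5
i=6 t=61 v=3: → [60,72); WM=60; [48,60) fires=6
i=7 t=63 v=8: → [60,72); WM=62
i=8 t=35 v=5: DROP (t<62-1); WM=62
i=9 t=53 v=1: DROP (t<62-1); WM=62
i=10 t=23 v=9: DROP (t<62-1); WM=62
i=11 t=63 v=9: → [60,72); WM=62
i=12 t=70 v=5: → [60,72); WM=69

4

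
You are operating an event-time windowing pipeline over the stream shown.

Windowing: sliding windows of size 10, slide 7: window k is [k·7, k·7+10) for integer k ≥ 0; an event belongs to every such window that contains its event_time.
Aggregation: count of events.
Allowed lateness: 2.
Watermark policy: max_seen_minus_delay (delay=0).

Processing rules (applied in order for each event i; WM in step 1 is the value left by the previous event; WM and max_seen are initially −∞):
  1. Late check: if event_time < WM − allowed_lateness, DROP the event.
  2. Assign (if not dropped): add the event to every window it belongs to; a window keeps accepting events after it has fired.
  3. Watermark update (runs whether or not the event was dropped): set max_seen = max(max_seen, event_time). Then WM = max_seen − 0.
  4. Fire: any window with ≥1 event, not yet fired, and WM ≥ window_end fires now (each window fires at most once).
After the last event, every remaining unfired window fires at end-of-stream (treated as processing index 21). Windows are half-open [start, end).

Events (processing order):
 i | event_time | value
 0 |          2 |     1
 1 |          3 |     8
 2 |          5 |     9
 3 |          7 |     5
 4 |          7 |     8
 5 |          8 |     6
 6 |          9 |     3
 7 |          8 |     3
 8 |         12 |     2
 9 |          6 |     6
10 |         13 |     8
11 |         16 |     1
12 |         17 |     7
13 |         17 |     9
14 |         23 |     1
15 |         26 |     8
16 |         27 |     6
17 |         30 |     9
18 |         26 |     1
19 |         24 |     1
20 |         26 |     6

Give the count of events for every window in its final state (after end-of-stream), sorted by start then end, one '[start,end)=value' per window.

i=0 t=2 v=1: → [0,10); WM=2
i=1 t=3 v=8: → [0,10); WM=3
i=2 t=5 v=9: → [0,10); WM=5
i=3 t=7 v=5: → [7,17),[0,10); WM=7
i=4 t=7 v=8: → [7,17),[0,10); WM=7
i=5 t=8 v=6: → [7,17),[0,10); WM=8
i=6 t=9 v=3: → [7,17),[0,10); WM=9
i=7 t=8 v=3: → [7,17),[0,10); WM=9
i=8 t=12 v=2: → [7,17); WM=12; [0,10) fires=8
i=9 t=6 v=6: DROP (t<12-2); WM=12
i=10 t=13 v=8: → [7,17); WM=13
i=11 t=16 v=1: → [14,24),[7,17); WM=16
i=12 t=17 v=7: → [14,24); WM=17; [7,17) fires=8
i=13 t=17 v=9: → [14,24); WM=17
i=14 t=23 v=1: → [21,31),[14,24); WM=23
i=15 t=26 v=8: → [21,31); WM=26; [14,24) fires=4
i=16 t=27 v=6: → [21,31); WM=27
i=17 t=30 v=9: → [28,38),[21,31); WM=30
i=18 t=26 v=1: DROP (t<30-2); WM=30
i=19 t=24 v=1: DROP (t<30-2); WM=30
i=20 t=26 v=6: DROP (t<30-2); WM=30

[0,10)=8 [7,17)=8 [14,24)=4 [21,31)=4 [28,38)=1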